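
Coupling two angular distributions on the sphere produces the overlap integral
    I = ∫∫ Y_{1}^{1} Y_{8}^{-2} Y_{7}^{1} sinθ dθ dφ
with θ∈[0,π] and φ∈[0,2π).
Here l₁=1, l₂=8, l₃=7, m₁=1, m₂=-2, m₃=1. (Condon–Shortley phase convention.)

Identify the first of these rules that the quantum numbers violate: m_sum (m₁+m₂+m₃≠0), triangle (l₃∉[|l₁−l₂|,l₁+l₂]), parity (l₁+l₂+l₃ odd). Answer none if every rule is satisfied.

none

m₁+m₂+m₃ = 1 − 2 + 1 = 0  ✓
triangle: |1−8|=7 ≤ l₃=7 ≤ 1+8=9  ✓
parity: l₁+l₂+l₃ = 16 is even  ✓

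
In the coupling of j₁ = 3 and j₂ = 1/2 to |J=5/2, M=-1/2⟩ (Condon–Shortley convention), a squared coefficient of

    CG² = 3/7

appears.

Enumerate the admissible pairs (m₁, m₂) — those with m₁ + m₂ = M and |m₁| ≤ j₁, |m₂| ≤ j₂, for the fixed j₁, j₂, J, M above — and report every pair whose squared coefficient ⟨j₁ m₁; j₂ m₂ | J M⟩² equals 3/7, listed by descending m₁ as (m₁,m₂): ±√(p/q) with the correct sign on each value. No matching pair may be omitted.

Admissible pairs with m₁+m₂ = M = -1/2: (-1,1/2), (0,-1/2)
  (m₁,m₂)=(0,-1/2): CG² = 3/7, CG = +√(3/7)   ← matches the target
  (m₁,m₂)=(-1,1/2): CG² = 4/7, CG = −√(4/7)
Pairs with CG² = 3/7: (0,-1/2): +√(3/7)

(0,-1/2): +√(3/7)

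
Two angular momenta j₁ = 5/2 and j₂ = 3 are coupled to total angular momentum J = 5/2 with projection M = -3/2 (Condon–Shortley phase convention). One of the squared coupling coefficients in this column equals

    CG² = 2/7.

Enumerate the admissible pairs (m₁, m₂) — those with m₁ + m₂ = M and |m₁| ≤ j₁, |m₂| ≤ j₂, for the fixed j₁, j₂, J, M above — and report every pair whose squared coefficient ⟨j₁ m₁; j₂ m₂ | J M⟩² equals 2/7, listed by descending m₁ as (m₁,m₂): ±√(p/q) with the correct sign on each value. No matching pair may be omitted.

Admissible pairs with m₁+m₂ = M = -3/2: (-5/2,1), (-3/2,0), (-1/2,-1), (1/2,-2), (3/2,-3)
  (m₁,m₂)=(3/2,-3): CG² = 8/21, CG = +√(8/21)
  (m₁,m₂)=(1/2,-2): CG² = 1/14, CG = −√(1/14)
  (m₁,m₂)=(-1/2,-1): CG² = 1/35, CG = −√(1/35)
  (m₁,m₂)=(-3/2,0): CG² = 7/30, CG = +√(7/30)
  (m₁,m₂)=(-5/2,1): CG² = 2/7, CG = −√(2/7)   ← matches the target
Pairs with CG² = 2/7: (-5/2,1): −√(2/7)

(-5/2,1): −√(2/7)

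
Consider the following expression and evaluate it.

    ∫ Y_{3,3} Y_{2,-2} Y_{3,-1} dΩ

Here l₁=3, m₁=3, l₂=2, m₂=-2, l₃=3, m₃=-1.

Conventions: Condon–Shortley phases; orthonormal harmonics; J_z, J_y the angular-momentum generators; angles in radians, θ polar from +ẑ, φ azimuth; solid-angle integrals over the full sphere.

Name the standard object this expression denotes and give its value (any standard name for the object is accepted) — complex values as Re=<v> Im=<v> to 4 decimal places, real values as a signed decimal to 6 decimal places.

Gaunt coefficient, +0.132981

This is a Gaunt coefficient — the integral of a triple product of spherical harmonics over the sphere.
Checks pass: Σm=0; 8 even; l₃=3∈[1,5].
(2·3+1)(2·2+1)(2·3+1) = 245
Δ: 2! 4! 2! / 9! → 1/3780
sum: t=0:+1/24 t=1:−1/4 t=2:+1/24 = -1/6
3j²(3 2 3; 0 0 0) = Δ·Π!·Σ² = 4/105  (sign +1)
sum: t=0:+1/96 = 1/96
3j²(3 2 3; 3 -2 -1) = Δ·Π!·Σ² = 1/42  (sign +1)
combine: 4πI² = 245·4/105·1/42 = 2/9
take √, sign +1: I = 0.13298076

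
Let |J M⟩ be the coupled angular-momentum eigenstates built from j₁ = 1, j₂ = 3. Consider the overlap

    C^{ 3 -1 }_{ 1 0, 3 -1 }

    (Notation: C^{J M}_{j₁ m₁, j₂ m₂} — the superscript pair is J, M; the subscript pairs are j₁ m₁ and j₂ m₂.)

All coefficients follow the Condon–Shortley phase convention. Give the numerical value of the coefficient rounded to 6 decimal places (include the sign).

triangle: 1!·1!·5!/8! = 120/40320
(j±m)!: 1!·1!·2!·4!·2!·4! = 2304
prefactor² = (2J+1)·Δ·N² = 48
  k=0: +1/(0!·1!·1!·2!·0!·3!) = 1/12
  k=1: −1/(1!·0!·0!·1!·1!·4!) = -1/24
Σ = 1/24  ⇒  CG² = 48·(1/24)² = 1/12
CG = +√(1/12) = +0.288675

+√(1/12) = +0.288675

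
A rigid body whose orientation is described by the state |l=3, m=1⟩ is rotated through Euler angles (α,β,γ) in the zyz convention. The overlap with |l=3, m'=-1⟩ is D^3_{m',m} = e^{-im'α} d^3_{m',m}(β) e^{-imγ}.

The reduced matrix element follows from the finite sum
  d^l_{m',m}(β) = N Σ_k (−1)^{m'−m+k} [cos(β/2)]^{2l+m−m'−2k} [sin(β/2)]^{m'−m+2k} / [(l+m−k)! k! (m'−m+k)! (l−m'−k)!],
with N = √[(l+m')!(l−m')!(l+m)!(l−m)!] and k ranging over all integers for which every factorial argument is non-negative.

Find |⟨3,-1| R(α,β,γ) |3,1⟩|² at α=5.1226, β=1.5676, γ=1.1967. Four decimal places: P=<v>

Split into d^3_{-1,1}(β=1.5676) × two z-phases.
With c≡cos(β/2)=0.708236 and s≡sin(β/2)=0.705976, N=[2·24·24·2]^{1/2}=48.000000
k∈{2,3,4} keeps every argument non-negative
  k=2: (−1)^0·48.0000/(8)·0.7082^4·0.7060^2 = +0.752390
  k=3: (−1)^1·48.0000/(6)·0.7082^2·0.7060^4 = -0.996793
  k=4: (−1)^2·48.0000/(48)·0.7082^0·0.7060^6 = +0.123805
d^3_{-1,1}(1.5676) = +0.752390 -0.996793 +0.123805 = -0.120599
|D^3_{-1,1}|² = |d^3_{-1,1}(β)|² = (-0.120599)² = 0.014544 (the z-rotation phases have unit modulus)

P=0.0145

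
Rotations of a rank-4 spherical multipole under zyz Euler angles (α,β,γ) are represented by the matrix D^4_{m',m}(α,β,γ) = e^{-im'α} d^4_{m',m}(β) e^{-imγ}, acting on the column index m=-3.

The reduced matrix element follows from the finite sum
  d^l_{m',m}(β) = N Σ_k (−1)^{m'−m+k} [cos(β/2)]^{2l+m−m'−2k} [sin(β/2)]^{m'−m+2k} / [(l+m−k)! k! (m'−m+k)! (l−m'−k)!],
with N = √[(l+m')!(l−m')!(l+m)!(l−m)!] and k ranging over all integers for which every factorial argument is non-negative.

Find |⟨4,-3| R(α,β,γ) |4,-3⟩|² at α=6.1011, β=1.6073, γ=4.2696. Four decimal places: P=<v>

P=0.1237

Split into d^4_{-3,-3}(β=1.6073) × two z-phases.
c=cos(1.607300/2)=0.694084, s=sin(1.607300/2)=0.719894; N=√[1·5040·1·5040]=5040.000000
The bounds max(0,m−m')=0 and min(l+m,l−m')=1 give 2 terms
  k=0: (−1)^0·5040.0000/(5040)·0.6941^8·0.7199^0 = +0.053864
  k=1: (−1)^1·5040.0000/(720)·0.6941^6·0.7199^2 = -0.405608
d^4_{-3,-3}(1.6073) = +0.053864 -0.405608 = -0.351745
|D^4_{-3,-3}|² = |d^4_{-3,-3}(β)|² = (-0.351745)² = 0.123724 (the z-rotation phases have unit modulus)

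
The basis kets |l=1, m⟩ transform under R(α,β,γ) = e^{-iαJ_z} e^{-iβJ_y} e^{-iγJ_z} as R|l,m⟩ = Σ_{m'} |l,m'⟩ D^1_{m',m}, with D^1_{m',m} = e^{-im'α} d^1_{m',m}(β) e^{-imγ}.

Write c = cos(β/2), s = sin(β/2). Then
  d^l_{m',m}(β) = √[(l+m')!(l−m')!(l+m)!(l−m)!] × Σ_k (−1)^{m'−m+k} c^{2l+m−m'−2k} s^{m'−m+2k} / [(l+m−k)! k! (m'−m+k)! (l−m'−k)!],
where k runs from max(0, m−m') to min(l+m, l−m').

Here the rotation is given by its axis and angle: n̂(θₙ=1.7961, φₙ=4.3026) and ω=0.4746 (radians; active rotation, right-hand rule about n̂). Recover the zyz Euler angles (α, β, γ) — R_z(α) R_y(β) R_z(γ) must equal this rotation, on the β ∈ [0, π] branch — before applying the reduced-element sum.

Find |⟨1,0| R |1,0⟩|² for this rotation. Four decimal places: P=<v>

Axis–angle → zyz. n̂ = (sinθₙcosφₙ, sinθₙsinφₙ, cosθₙ) = (-0.388346, -0.894024, -0.223402), ω = 0.4746.
R = I cosω + sinω [n̂]ₓ + (1−cosω) n̂n̂ᵀ gives
  R = [+0.906144, +0.140464, -0.398965; -0.063718, +0.977815, +0.199542; +0.418142, -0.155393, +0.894992]
β = atan2(√(R₁₃²+R₂₃²), R₃₃) = 0.462384; α = atan2(R₂₃, R₁₃) mod 2π = 2.677825; γ = atan2(R₃₂, −R₃₁) mod 2π = 3.497403
D^1_{0,0}(2.6778,0.4624,3.4974) = e^{-i·0·2.6778}·d^1_{0,0}(0.4624)·e^{-i·0·3.4974}. Compute d first:
Half-angle: c=0.973394, s=0.229138. N=√(1·1·1·1)=1.000000
k∈{0,1} keeps every argument non-negative
  k=0: (−1)^0·1.0000/(1)·0.9734^2·0.2291^0 = +0.947496
  k=1: (−1)^1·1.0000/(1)·0.9734^0·0.2291^2 = -0.052504
d^1_{0,0}(0.4624) = +0.947496 -0.052504 = +0.894992
|D^1_{0,0}|² = |d^1_{0,0}(β)|² = (+0.894992)² = 0.801010 (the z-rotation phases have unit modulus)

P=0.8010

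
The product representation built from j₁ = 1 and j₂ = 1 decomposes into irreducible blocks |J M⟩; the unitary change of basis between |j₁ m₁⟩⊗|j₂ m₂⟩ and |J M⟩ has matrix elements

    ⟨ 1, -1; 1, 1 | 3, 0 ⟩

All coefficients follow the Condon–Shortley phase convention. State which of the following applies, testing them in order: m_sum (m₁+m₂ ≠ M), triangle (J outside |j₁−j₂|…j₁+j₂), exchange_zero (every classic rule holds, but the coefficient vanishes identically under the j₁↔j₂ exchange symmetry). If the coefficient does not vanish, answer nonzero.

triangle

m-sum: m₁+m₂ = -1+1 = 0, M = 0  ✓
triangle: need |j₁−j₂| ≤ J ≤ j₁+j₂, i.e. J ∈ [0, 2]; J = 3 is outside ✗ ⇒ coefficient is 0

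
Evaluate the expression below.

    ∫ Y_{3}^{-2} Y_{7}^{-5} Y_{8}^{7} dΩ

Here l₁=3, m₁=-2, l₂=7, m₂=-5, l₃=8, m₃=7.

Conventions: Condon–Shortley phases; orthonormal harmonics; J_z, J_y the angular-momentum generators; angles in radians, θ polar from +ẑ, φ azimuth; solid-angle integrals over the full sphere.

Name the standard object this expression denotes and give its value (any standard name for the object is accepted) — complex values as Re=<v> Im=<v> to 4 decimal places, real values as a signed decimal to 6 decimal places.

This is a Gaunt coefficient — the integral of a triple product of spherical harmonics over the sphere.
m-sum 0 ✓  L=18 even ✓  4≤8≤10 ✓
Π(2lᵢ+1) = 7×15×17 = 1785
triangle coeff Δ(3,7,8) = 1/5290740
Σ_t [0,2]: t=0:+1/7257600 t=1:−1/2073600 t=2:+1/7257600 = -1/4838400
(3j)²=252/20995 [(3 7 8; 0 0 0)], sign=-1
Σ_t [1,2]: t=1:−1/958003200 t=2:+1/5748019200 = -1/1149603840
(3j)²=125/5814 [(3 7 8; -2 -5 7)], sign=+1
⇒ 4πI² = 36750/79781
I = (-1)√(36750/79781/(4π)) = -0.19145821

Gaunt coefficient, -0.191458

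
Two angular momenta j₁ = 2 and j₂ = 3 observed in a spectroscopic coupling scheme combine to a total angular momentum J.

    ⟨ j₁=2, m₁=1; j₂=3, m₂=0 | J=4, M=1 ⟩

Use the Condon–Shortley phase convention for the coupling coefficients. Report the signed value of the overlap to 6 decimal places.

√[9·1!3!5!/10! · 3!1!3!3!5!3!] = √(1944/7)
  +(−1)^0/∏(0,1,1,3,2,2)! = 1/24  (running 1/24)
  +(−1)^1/∏(1,0,0,2,3,3)! = -1/72  (running 1/36)
⟨..|..⟩ = √(1944/7)·(1/36) = +0.462910

+0.462910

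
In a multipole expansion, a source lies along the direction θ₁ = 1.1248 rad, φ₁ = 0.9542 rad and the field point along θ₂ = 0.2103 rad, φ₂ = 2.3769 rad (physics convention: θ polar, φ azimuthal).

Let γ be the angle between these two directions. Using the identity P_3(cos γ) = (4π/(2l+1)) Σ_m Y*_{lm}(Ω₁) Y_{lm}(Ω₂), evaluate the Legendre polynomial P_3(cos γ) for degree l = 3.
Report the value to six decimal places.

Addition theorem: P_3(cos γ) = (4π/7) Σ_m Y*_{lm}(Ω₁) Y_{lm}(Ω₂), m = −3…3:
  [-3]  conj(Y_{3,-3})(Ω₁) = (-0.294527, 0.084371) ; Y_{3,-3}(Ω₂) = (0.002512, -0.002845) ; Δ = (-0.000500, 0.001050)
  [-2]  conj(Y_{3,-2})(Ω₁) = (-0.118849, 0.338559) ; Y_{3,-2}(Ω₂) = (0.001803, 0.043517) ; Δ = (-0.014948, -0.004562)
  [-1]  conj(Y_{3,-1})(Ω₁) = (-0.011744, -0.016569) ; Y_{3,-1}(Ω₂) = (-0.184122, -0.176651) ; Δ = (-0.000765, 0.005125)
  [+0]  conj(Y_{3,0})(Ω₁) = (-0.333157, -0.000000) ; Y_{3,0}(Ω₂) = (0.650389, 0.000000) ; Δ = (-0.216682, -0.000000)
  [+1]  conj(Y_{3,1})(Ω₁) = (0.011744, -0.016569) ; Y_{3,1}(Ω₂) = (0.184122, -0.176651) ; Δ = (-0.000765, -0.005125)
  [+2]  conj(Y_{3,2})(Ω₁) = (-0.118849, -0.338559) ; Y_{3,2}(Ω₂) = (0.001803, -0.043517) ; Δ = (-0.014948, 0.004562)
  [+3]  conj(Y_{3,3})(Ω₁) = (0.294527, 0.084371) ; Y_{3,3}(Ω₂) = (-0.002512, -0.002845) ; Δ = (-0.000500, -0.001050)
Σ over m = (-0.249106, -0.000000); ×(4π/7) → (-0.447194, -0.000000). Real part: -0.447194

-0.447194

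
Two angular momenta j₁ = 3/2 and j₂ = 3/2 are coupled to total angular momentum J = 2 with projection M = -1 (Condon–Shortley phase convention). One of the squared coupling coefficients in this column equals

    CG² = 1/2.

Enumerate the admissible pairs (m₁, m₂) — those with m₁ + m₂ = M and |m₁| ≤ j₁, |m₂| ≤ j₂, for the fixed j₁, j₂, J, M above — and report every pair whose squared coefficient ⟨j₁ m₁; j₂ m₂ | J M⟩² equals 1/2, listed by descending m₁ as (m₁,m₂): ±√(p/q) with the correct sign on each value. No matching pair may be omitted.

Admissible pairs with m₁+m₂ = M = -1: (-3/2,1/2), (-1/2,-1/2), (1/2,-3/2)
  (m₁,m₂)=(1/2,-3/2): CG² = 1/2, CG = +√(1/2)   ← matches the target
  (m₁,m₂)=(-1/2,-1/2): CG² = 0/1, CG = 0
  (m₁,m₂)=(-3/2,1/2): CG² = 1/2, CG = −√(1/2)   ← matches the target
Pairs with CG² = 1/2: (1/2,-3/2): +√(1/2); (-3/2,1/2): −√(1/2)

(1/2,-3/2): +√(1/2); (-3/2,1/2): −√(1/2)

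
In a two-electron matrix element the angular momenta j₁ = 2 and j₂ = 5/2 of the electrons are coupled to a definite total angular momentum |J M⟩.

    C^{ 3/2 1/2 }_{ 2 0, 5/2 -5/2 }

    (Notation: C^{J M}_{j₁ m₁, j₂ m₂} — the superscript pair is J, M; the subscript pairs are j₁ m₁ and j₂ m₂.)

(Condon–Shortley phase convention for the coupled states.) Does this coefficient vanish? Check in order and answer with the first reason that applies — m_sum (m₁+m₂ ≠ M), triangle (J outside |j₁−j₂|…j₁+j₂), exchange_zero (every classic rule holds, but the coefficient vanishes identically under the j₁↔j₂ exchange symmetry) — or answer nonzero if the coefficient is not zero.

m_sum

m-sum: m₁+m₂ = 0+(-5/2) = -5/2, M = 1/2  ✗ ⇒ coefficient is 0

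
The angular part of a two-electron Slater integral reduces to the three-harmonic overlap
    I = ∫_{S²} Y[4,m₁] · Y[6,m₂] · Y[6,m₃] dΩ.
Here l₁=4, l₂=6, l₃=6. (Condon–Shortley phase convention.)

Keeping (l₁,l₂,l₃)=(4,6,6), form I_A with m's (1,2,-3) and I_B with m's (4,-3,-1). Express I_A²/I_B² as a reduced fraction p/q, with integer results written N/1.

Shared (l₁,l₂,l₃)=(4,6,6): N and (l;000)² cancel in I_A²/I_B².
A: Δ = 4!·4!·8!/17! = 1/15315300; Racah Σ t=0..3: t=0:+1/5806080 t=1:−1/120960 t=2:+1/34560 t=3:−1/103680 = 13/1161216; ⇒ 3j(4 6 6; 1 2 -3)² = 65/5236, sgn -1
B: Δ = 4!·4!·8!/17! = 1/15315300; Racah Σ t=0..0: t=0:+1/414720 = 1/414720; ⇒ 3j(4 6 6; 4 -3 -1)² = 49/2431, sgn -1
I_A²/I_B² = (65/5236)/(49/2431) = 845/1372

845/1372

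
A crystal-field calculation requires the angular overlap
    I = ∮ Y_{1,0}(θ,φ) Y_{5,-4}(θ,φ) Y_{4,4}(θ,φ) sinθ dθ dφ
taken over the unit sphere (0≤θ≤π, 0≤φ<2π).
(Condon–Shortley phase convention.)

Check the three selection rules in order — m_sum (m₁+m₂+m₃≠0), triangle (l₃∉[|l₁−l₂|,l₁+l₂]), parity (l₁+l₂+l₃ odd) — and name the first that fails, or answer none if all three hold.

Σmᵢ = 0  ✓
l₃∈[|l₁−l₂|,l₁+l₂]=[4,6], have l₃=4  ✓
Σlᵢ = 10 ⇒ even  ✓

none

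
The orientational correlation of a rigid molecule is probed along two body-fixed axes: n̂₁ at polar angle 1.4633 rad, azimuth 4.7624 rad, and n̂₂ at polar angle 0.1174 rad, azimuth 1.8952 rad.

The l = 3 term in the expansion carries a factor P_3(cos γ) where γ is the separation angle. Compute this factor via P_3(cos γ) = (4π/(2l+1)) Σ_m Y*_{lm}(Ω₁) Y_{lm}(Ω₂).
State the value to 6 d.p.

0.008320

Summing Y*_{l m}(θ₁,φ₁)·Y_{l m}(θ₂,φ₂) over m ∈ [−3, 3]; prefactor 4π/(2·3+1) = 1.795196:
  m=-3: Y*=-0.06129 + 0.40543j  Y=0.00055 + 0.00038j  product -0.00019 + 0.00020j
  m=-2: Y*=-0.10784 - 0.01082j  Y=-0.01110 + 0.00841j  product 0.00129 - 0.00079j
  m=-1: Y*=-0.01514 + 0.30244j  Y=-0.04744 - 0.14106j  product 0.04338 - 0.01221j
  m=+0: Y*=-0.11781 + 0.00000j  Y=0.71579 + 0.00000j  product -0.08433 + 0.00000j
  m=+1: Y*=0.01514 + 0.30244j  Y=0.04744 - 0.14106j  product 0.04338 + 0.01221j
  m=+2: Y*=-0.10784 + 0.01082j  Y=-0.01110 - 0.00841j  product 0.00129 + 0.00079j
  m=+3: Y*=0.06129 + 0.40543j  Y=-0.00055 + 0.00038j  product -0.00019 - 0.00020j
Accumulated sum 0.00463 + 0.00000j; after 4π/(2l+1) scaling, 0.00832 + 0.00000j ⇒ P_3 = 0.008320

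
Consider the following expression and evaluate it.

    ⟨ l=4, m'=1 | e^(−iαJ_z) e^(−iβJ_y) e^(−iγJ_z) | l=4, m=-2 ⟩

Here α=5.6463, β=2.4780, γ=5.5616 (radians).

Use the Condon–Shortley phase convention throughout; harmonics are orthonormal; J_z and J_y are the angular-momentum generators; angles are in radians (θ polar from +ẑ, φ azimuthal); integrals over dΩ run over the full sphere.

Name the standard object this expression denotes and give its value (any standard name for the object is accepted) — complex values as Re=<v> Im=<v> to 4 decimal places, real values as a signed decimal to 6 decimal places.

This is a Wigner D-matrix element — the rotation-matrix element ⟨l m'| R(α,β,γ) |l m⟩ in the angular-momentum basis.
D^4_{1,-2}(5.6463,2.4780,5.5616) = e^{-i·1·5.6463}·d^4_{1,-2}(2.4780)·e^{-i·-2·5.5616}. Compute d first:
c=cos(2.478000/2)=0.325742, s=sin(2.478000/2)=0.945459; N=√[120·6·2·720]=1018.233765
k: max(0,(-2)−(1))=0 … min(4+(-2),4−(1))=2
  k=0: (−1)^3·1018.2338/(72)·0.3257^5·0.9455^3 = -0.043834
  k=1: (−1)^4·1018.2338/(48)·0.3257^3·0.9455^5 = +0.553911
  k=2: (−1)^5·1018.2338/(240)·0.3257^1·0.9455^7 = -0.933271
d^4_{1,-2}(2.4780) = -0.043834 +0.553911 -0.933271 = -0.423194
Phases: e^{-i·(1)·5.6463}=+0.803952+0.594694i, e^{-i·(-2)·5.5616}=+0.127280-0.991867i ⇒ D=-0.292928+0.305428i

Wigner D-matrix element, Re=-0.2929 Im=0.3054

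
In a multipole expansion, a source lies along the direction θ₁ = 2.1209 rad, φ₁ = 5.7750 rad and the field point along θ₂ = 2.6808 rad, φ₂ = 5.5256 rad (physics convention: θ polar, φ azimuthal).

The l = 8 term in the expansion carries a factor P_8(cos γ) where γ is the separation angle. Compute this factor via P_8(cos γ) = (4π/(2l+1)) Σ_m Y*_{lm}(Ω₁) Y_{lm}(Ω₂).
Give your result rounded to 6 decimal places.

-0.200564

Term-by-term m-sum for l=8 (normalisation 4π/17 = 0.739198):
  term(m=-8) = -0.000047+0.000103i   from Y*(Ω₁)=-0.086640+0.114704i, Y(Ω₂)=+0.000768-0.000174i
  term(m=-7) = -0.000390+0.002204i   from Y*(Ω₁)=+0.322582-0.142398i, Y(Ω₂)=-0.003535+0.005272i
  term(m=-6) = +0.001068+0.014335i   from Y*(Ω₁)=-0.445824-0.041348i, Y(Ω₂)=-0.005333-0.031659i
  term(m=-5) = +0.007657+0.022815i   from Y*(Ω₁)=+0.173571+0.118916i, Y(Ω₂)=+0.091310+0.068888i
  term(m=-4) = -0.035224-0.054570i   from Y*(Ω₁)=+0.099594+0.200039i, Y(Ω₂)=-0.288864+0.032270i
  term(m=-3) = -0.123202-0.114361i   from Y*(Ω₁)=+0.015596-0.337042i, Y(Ω₂)=+0.321704-0.380425i
  term(m=-2) = +0.024552+0.013374i   from Y*(Ω₁)=+0.031718-0.051223i, Y(Ω₂)=+0.025800+0.463340i
  term(m=-1) = -0.012333-0.003141i   from Y*(Ω₁)=-0.301651+0.168013i, Y(Ω₂)=+0.026778+0.025329i
  term(m=+0) = +0.004511+0.000000i   from Y*(Ω₁)=-0.009496-0.000000i, Y(Ω₂)=-0.475068+0.000000i
  term(m=+1) = -0.012333+0.003141i   from Y*(Ω₁)=+0.301651+0.168013i, Y(Ω₂)=-0.026778+0.025329i
  term(m=+2) = +0.024552-0.013374i   from Y*(Ω₁)=+0.031718+0.051223i, Y(Ω₂)=+0.025800-0.463340i
  term(m=+3) = -0.123202+0.114361i   from Y*(Ω₁)=-0.015596-0.337042i, Y(Ω₂)=-0.321704-0.380425i
  term(m=+4) = -0.035224+0.054570i   from Y*(Ω₁)=+0.099594-0.200039i, Y(Ω₂)=-0.288864-0.032270i
  term(m=+5) = +0.007657-0.022815i   from Y*(Ω₁)=-0.173571+0.118916i, Y(Ω₂)=-0.091310+0.068888i
  term(m=+6) = +0.001068-0.014335i   from Y*(Ω₁)=-0.445824+0.041348i, Y(Ω₂)=-0.005333+0.031659i
  term(m=+7) = -0.000390-0.002204i   from Y*(Ω₁)=-0.322582-0.142398i, Y(Ω₂)=+0.003535+0.005272i
  term(m=+8) = -0.000047-0.000103i   from Y*(Ω₁)=-0.086640-0.114704i, Y(Ω₂)=+0.000768+0.000174i
Accumulated sum -0.271326-0.000000i; after 4π/(2l+1) scaling, -0.200564-0.000000i ⇒ P_8 = -0.200564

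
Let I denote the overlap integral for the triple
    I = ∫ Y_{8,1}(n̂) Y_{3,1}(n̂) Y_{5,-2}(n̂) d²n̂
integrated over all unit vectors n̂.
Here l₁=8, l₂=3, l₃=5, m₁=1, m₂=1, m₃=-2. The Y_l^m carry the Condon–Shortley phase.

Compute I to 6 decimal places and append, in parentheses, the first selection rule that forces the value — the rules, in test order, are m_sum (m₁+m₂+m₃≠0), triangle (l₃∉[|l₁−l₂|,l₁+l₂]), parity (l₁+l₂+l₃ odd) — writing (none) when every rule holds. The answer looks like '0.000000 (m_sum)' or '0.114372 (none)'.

-0.149027 (none)

Checks pass: Σm=0; 16 even; l₃=5∈[5,11].
(2·8+1)(2·3+1)(2·5+1) = 1309
Δ: 6! 10! 0! / 17! → 1/136136
sum: t=3:−1/518400 = -1/518400
3j²(8 3 5; 0 0 0) = Δ·Π!·Σ² = 56/2431  (sign +1)
sum: t=4:+1/1451520 = 1/1451520
3j²(8 3 5; 1 1 -2) = Δ·Π!·Σ² = 45/4862  (sign -1)
combine: 4πI² = 1309·56/2431·45/4862 = 8820/31603
take √, sign -1: I = -0.14902708
No selection rule forces the value: the integral is nonzero (none).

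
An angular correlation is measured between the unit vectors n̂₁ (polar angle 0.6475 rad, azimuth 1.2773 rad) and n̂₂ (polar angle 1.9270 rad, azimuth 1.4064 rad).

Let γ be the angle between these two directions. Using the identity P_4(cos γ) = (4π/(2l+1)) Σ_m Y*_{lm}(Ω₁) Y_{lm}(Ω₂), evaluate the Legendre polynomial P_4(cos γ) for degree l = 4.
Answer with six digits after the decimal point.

Addition theorem: P_4(cos γ) = (4π/9) Σ_m Y*_{lm}(Ω₁) Y_{lm}(Ω₂), m = −4…4:
  m=-4: (+0.022641-0.054031i) × (+0.270246+0.208696i) = +0.017395-0.009877i  (running Σ = +0.017395-0.009877i)
  m=-3: (-0.168938-0.139518i) × (+0.170123-0.316513i) = -0.072899+0.029736i  (running Σ = -0.055505+0.019859i)
  m=-2: (-0.349938+0.232782i) × (+0.041373+0.014115i) = -0.017764+0.004691i  (running Σ = -0.073268+0.024550i)
  m=-1: (+0.095681+0.316588i) × (+0.054373-0.327760i) = +0.108967-0.014146i  (running Σ = +0.035699+0.010404i)
  m=0: (-0.203147-0.000000i) × (-0.013813+0.000000i) = +0.002806+0.000000i  (running Σ = +0.038505+0.010404i)
  m=1: (-0.095681+0.316588i) × (-0.054373-0.327760i) = +0.108967+0.014146i  (running Σ = +0.147473+0.024550i)
  m=2: (-0.349938-0.232782i) × (+0.041373-0.014115i) = -0.017764-0.004691i  (running Σ = +0.129709+0.019859i)
  m=3: (+0.168938-0.139518i) × (-0.170123-0.316513i) = -0.072899-0.029736i  (running Σ = +0.056810-0.009877i)
  m=4: (+0.022641+0.054031i) × (+0.270246-0.208696i) = +0.017395+0.009877i  (running Σ = +0.074205+0.000000i)
Total Σ_m = +0.074205+0.000000i. Multiply by 1.396263: +0.103609+0.000000i. P_4(cos γ) = 0.103609

0.103609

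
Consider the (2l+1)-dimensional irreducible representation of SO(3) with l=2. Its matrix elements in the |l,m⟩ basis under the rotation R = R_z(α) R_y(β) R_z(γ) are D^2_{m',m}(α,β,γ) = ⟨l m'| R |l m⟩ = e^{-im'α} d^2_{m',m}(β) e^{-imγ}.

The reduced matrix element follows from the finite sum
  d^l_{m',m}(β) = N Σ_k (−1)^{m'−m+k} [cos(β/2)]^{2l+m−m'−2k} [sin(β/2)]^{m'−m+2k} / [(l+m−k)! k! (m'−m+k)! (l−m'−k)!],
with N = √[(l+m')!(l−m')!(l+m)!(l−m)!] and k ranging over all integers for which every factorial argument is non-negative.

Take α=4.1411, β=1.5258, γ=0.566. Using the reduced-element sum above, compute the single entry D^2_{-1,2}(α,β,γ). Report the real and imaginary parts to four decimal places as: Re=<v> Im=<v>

Re=-0.4728 Im=0.0630

First d^2_{-1,2}(β=1.5258), then the phase factors e^{-i(-1)α} and e^{-i(2)γ}:
With c≡cos(β/2)=0.722835 and s≡sin(β/2)=0.691021, N=[1·6·24·1]^{1/2}=12.000000
Admissible k: 3..3 (factorial args all ≥0)
  k=3: (−1)^0·12.0000/(6)·0.7228^1·0.6910^3 = +0.477026
d^2_{-1,2}(1.5258) = +0.477026
Attach z-rotation phases: D = e^{-i(-1)(4.1411)}·(+0.477026)·e^{-i(2)(0.5660)} = -0.472845+0.063018i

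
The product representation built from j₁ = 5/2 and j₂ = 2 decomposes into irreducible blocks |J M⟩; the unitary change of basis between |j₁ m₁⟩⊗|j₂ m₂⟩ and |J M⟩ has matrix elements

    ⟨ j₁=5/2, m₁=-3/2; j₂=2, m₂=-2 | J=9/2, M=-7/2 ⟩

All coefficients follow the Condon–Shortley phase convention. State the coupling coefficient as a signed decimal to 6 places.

+0.745356  (= +√(5/9))

√[10·0!5!4!/10! · 1!4!0!4!1!8!] = √(184320)
  +(−1)^0/∏(0,0,4,0,1,4)! = 1/576  (running 1/576)
⟨..|..⟩ = √(184320)·(1/576) = +0.745356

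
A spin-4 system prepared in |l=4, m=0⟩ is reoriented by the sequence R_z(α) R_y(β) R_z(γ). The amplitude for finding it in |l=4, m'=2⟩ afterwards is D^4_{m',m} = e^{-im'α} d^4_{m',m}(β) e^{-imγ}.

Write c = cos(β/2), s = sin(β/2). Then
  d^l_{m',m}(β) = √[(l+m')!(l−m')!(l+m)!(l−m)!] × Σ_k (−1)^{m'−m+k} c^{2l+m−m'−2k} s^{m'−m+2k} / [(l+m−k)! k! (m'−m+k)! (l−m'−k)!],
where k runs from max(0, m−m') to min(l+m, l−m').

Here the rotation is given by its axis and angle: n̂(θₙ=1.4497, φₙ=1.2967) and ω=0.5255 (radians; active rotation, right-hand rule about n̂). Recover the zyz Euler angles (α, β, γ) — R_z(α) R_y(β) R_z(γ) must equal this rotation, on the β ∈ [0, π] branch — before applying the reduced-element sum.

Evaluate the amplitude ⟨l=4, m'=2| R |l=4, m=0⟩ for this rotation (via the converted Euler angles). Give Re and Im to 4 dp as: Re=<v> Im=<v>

Axis–angle → zyz. n̂ = (sinθₙcosφₙ, sinθₙsinφₙ, cosθₙ) = (+0.268695, +0.955620, +0.120801), ω = 0.5255.
R = I cosω + sinω [n̂]ₓ + (1−cosω) n̂n̂ᵀ gives
  R = [+0.874815, -0.025954, +0.483762; +0.095244, +0.988290, -0.119214; -0.475003, +0.150365, +0.867042]
β = atan2(√(R₁₃²+R₂₃²), R₃₃) = 0.521562; α = atan2(R₂₃, R₁₃) mod 2π = 6.041569; γ = atan2(R₃₂, −R₃₁) mod 2π = 0.306576
First d^4_{2,0}(β=0.5216), then the phase factors e^{-i(2)α} and e^{-i(0)γ}:
Half-angle: c=0.966189, s=0.257835. N=√(720·2·24·24)=910.735966
k: max(0,(0)−(2))=0 … min(4+(0),4−(2))=2
  k=0: (−1)^2·910.7360/(96)·0.9662^6·0.2578^2 = +0.513071
  k=1: (−1)^3·910.7360/(36)·0.9662^4·0.2578^4 = -0.097433
  k=2: (−1)^4·910.7360/(96)·0.9662^2·0.2578^6 = +0.002602
d^4_{2,0}(0.5216) = +0.513071 -0.097433 +0.002602 = +0.418240
Attach z-rotation phases: D = e^{-i(2)(6.0416)}·(+0.418240)·e^{-i(0)(0.3066)} = +0.370351+0.194333i

Re=0.3704 Im=0.1943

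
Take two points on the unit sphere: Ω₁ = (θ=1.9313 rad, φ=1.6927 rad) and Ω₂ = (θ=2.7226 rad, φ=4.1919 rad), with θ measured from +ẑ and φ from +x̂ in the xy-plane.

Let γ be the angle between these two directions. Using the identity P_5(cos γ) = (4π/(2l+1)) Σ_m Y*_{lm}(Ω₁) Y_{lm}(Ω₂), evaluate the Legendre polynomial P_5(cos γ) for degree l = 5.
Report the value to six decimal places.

Addition theorem: P_5(cos γ) = (4π/11) Σ_m Y*_{lm}(Ω₁) Y_{lm}(Ω₂), m = −5…5:
  m=-5: (-0.190601+0.272988i) × (-0.002656-0.004439i) = +0.001718+0.000121i  (running Σ = +0.001718+0.000121i)
  m=-4: (-0.350646-0.185957i) × (+0.017969-0.032037i) = -0.012258+0.007892i  (running Σ = -0.010540+0.008013i)
  m=-3: (+0.012149-0.031726i) × (+0.151657-0.001415i) = +0.001798-0.004829i  (running Σ = -0.008743+0.003185i)
  m=-2: (-0.318342-0.079189i) × (+0.194702+0.332441i) = -0.035656-0.121248i  (running Σ = -0.044398-0.118064i)
  m=-1: (+0.015192-0.124008i) × (-0.255365+0.445500i) = +0.051366+0.038436i  (running Σ = +0.006967-0.079628i)
  m=0: (-0.299723-0.000000i) × (-0.048814+0.000000i) = +0.014631+0.000000i  (running Σ = +0.021598-0.079628i)
  m=1: (-0.015192-0.124008i) × (+0.255365+0.445500i) = +0.051366-0.038436i  (running Σ = +0.072964-0.118064i)
  m=2: (-0.318342+0.079189i) × (+0.194702-0.332441i) = -0.035656+0.121248i  (running Σ = +0.037308+0.003185i)
  m=3: (-0.012149-0.031726i) × (-0.151657-0.001415i) = +0.001798+0.004829i  (running Σ = +0.039106+0.008013i)
  m=4: (-0.350646+0.185957i) × (+0.017969+0.032037i) = -0.012258-0.007892i  (running Σ = +0.026847+0.000121i)
  m=5: (+0.190601+0.272988i) × (+0.002656-0.004439i) = +0.001718-0.000121i  (running Σ = +0.028566+0.000000i)
Σ over m = +0.028566+0.000000i; ×(4π/11) → +0.032633+0.000000i. Real part: 0.032633

0.032633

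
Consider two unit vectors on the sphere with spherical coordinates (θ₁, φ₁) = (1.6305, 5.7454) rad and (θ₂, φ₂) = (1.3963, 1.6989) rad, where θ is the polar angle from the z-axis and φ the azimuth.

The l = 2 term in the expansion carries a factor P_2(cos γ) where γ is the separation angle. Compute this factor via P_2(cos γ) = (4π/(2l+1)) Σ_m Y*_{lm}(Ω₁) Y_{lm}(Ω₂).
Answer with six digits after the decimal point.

Addition theorem: P_2(cos γ) = (4π/5) Σ_m Y*_{lm}(Ω₁) Y_{lm}(Ω₂), m = −2…2:
  m=-2: Y*=0.18292 - 0.33866j  Y=-0.36240 + 0.09494j  product -0.03414 + 0.14010j
  m=-1: Y*=-0.03952 + 0.02357j  Y=-0.01687 - 0.13100j  product 0.00375 + 0.00478j
  m=+0: Y*=-0.31202 + 0.00000j  Y=-0.28687 + 0.00000j  product 0.08951 + 0.00000j
  m=+1: Y*=0.03952 + 0.02357j  Y=0.01687 - 0.13100j  product 0.00375 - 0.00478j
  m=+2: Y*=0.18292 + 0.33866j  Y=-0.36240 - 0.09494j  product -0.03414 - 0.14010j
Σ over m = 0.02874 + 0.00000j; ×(4π/5) → 0.07224 + 0.00000j. Real part: 0.072242

0.072242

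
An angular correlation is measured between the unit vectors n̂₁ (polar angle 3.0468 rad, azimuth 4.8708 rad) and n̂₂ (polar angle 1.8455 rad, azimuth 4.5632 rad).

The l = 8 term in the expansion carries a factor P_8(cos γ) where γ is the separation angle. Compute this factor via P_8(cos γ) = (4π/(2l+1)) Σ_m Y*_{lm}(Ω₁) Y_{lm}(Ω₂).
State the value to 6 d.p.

-0.282710

Addition theorem: P_8(cos γ) = (4π/17) Σ_m Y*_{lm}(Ω₁) Y_{lm}(Ω₂), m = −8…8:
  term(m=-8) = -0.000000+0.000000i   from Y*(Ω₁)=+0.000000+0.000000i, Y(Ω₂)=+0.139866+0.352958i
  term(m=-7) = -0.000000+0.000000i   from Y*(Ω₁)=+0.000000-0.000000i, Y(Ω₂)=-0.370039+0.215063i
  term(m=-6) = -0.000000+0.000000i   from Y*(Ω₁)=-0.000002-0.000003i, Y(Ω₂)=-0.019419-0.024227i
  term(m=-5) = -0.000001-0.000025i   from Y*(Ω₁)=-0.000052+0.000051i, Y(Ω₂)=-0.234493+0.253766i
  term(m=-4) = -0.000058-0.000163i   from Y*(Ω₁)=+0.000855+0.000628i, Y(Ω₂)=-0.134780-0.091568i
  term(m=-3) = +0.001896+0.002505i   from Y*(Ω₁)=+0.005242-0.010187i, Y(Ω₂)=-0.118681+0.247223i
  term(m=-2) = +0.015263+0.010786i   from Y*(Ω₁)=-0.083599-0.027409i, Y(Ω₂)=-0.203053-0.062451i
  term(m=-1) = -0.097684-0.031033i   from Y*(Ω₁)=-0.068032+0.425868i, Y(Ω₂)=-0.035325+0.235019i
  term(m=+0) = -0.221289+0.000000i   from Y*(Ω₁)=+0.982389-0.000000i, Y(Ω₂)=-0.225256+0.000000i
  term(m=+1) = -0.097684+0.031033i   from Y*(Ω₁)=+0.068032+0.425868i, Y(Ω₂)=+0.035325+0.235019i
  term(m=+2) = +0.015263-0.010786i   from Y*(Ω₁)=-0.083599+0.027409i, Y(Ω₂)=-0.203053+0.062451i
  term(m=+3) = +0.001896-0.002505i   from Y*(Ω₁)=-0.005242-0.010187i, Y(Ω₂)=+0.118681+0.247223i
  term(m=+4) = -0.000058+0.000163i   from Y*(Ω₁)=+0.000855-0.000628i, Y(Ω₂)=-0.134780+0.091568i
  term(m=+5) = -0.000001+0.000025i   from Y*(Ω₁)=+0.000052+0.000051i, Y(Ω₂)=+0.234493+0.253766i
  term(m=+6) = -0.000000-0.000000i   from Y*(Ω₁)=-0.000002+0.000003i, Y(Ω₂)=-0.019419+0.024227i
  term(m=+7) = -0.000000-0.000000i   from Y*(Ω₁)=-0.000000-0.000000i, Y(Ω₂)=+0.370039+0.215063i
  term(m=+8) = -0.000000-0.000000i   from Y*(Ω₁)=+0.000000-0.000000i, Y(Ω₂)=+0.139866-0.352958i
Σ over m = -0.382455-0.000000i; ×(4π/17) → -0.282710-0.000000i. Real part: -0.282710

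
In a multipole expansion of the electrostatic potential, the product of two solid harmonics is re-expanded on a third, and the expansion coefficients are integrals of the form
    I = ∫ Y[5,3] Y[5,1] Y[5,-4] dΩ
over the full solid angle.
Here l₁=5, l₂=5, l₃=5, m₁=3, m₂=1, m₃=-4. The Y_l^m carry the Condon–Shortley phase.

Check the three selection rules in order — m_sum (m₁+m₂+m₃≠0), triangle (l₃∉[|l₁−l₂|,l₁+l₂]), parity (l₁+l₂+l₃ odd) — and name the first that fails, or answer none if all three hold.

Σmᵢ = 0  ✓
l₃∈[|l₁−l₂|,l₁+l₂]=[0,10], have l₃=5  ✓
Σlᵢ = 15 ⇒ odd  ✗

parity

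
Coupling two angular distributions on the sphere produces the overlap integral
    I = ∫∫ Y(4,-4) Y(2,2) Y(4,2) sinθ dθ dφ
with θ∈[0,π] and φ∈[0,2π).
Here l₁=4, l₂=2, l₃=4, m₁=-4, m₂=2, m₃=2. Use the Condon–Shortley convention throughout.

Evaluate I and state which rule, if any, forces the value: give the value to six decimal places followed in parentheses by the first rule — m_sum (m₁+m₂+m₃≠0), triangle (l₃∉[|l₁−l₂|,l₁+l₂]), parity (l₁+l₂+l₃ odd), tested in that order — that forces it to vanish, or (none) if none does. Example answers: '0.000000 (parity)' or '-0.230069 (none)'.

-0.106180 (none)

Rules hold: Σm=0, L=10 even, 2≤4≤6.
N = 9·5·9 = 405
Δ = 2!·6!·2!/11! = 1/13860
Racah Σ t=0..2: t=0:+1/192 t=1:−1/36 t=2:+1/192 = -5/288
⇒ 3j(4 2 4; 0 0 0)² = 20/693, sgn -1
Racah Σ t=2..2: t=2:+1/2880 = 1/2880
⇒ 3j(4 2 4; -4 2 2)² = 2/165, sgn +1
4πI² = N·(3j₀)²·(3jₘ)² = 120/847
I = -1·√(0.141677/4π) = -0.10618031
No selection rule forces the value: the integral is nonzero (none).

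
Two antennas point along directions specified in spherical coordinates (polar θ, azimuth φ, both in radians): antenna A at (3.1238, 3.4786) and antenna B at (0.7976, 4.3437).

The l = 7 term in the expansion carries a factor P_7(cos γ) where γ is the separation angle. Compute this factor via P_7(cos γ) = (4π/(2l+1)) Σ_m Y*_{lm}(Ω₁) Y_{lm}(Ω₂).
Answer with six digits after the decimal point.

Addition theorem: P_7(cos γ) = (4π/15) Σ_m Y*_{lm}(Ω₁) Y_{lm}(Ω₂), m = −7…7:
  m=-7: Y*=+0.000000-0.000000i  Y=+0.025576+0.040724i  product +0.000000+0.000000i
  m=-6: Y*=+0.000000-0.000000i  Y=+0.105052-0.140703i  product -0.000000-0.000000i
  m=-5: Y*=+0.000000-0.000000i  Y=-0.354397-0.099094i  product -0.000000+0.000000i
  m=-4: Y*=-0.000000-0.000001i  Y=+0.043085+0.447233i  product +0.000000-0.000000i
  m=-3: Y*=-0.000026-0.000042i  Y=+0.175173-0.087824i  product -0.000008-0.000005i
  m=-2: Y*=-0.001855-0.001482i  Y=+0.191883+0.174286i  product -0.000098-0.000608i
  m=-1: Y*=-0.068494-0.023998i  Y=+0.117581-0.304333i  product -0.015357+0.018023i
  m=+0: Y*=-1.087711-0.000000i  Y=+0.169455+0.000000i  product -0.184318-0.000000i
  m=+1: Y*=+0.068494-0.023998i  Y=-0.117581-0.304333i  product -0.015357-0.018023i
  m=+2: Y*=-0.001855+0.001482i  Y=+0.191883-0.174286i  product -0.000098+0.000608i
  m=+3: Y*=+0.000026-0.000042i  Y=-0.175173-0.087824i  product -0.000008+0.000005i
  m=+4: Y*=-0.000000+0.000001i  Y=+0.043085-0.447233i  product +0.000000+0.000000i
  m=+5: Y*=-0.000000-0.000000i  Y=+0.354397-0.099094i  product -0.000000-0.000000i
  m=+6: Y*=+0.000000+0.000000i  Y=+0.105052+0.140703i  product -0.000000+0.000000i
  m=+7: Y*=-0.000000-0.000000i  Y=-0.025576+0.040724i  product +0.000000-0.000000i
Σ over m = -0.215243-0.000000i; ×(4π/15) → -0.180322-0.000000i. Real part: -0.180322

-0.180322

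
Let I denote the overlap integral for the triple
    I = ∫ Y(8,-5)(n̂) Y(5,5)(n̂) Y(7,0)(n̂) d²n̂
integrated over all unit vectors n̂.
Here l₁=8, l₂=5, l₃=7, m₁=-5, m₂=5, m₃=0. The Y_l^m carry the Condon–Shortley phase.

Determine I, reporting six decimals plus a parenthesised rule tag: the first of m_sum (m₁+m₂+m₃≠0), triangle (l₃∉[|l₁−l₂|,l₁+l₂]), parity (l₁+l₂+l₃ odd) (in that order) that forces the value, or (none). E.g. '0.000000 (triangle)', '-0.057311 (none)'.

Rules hold: Σm=0, L=20 even, 3≤7≤13.
N = 17·11·15 = 2805
Δ = 6!·10!·4!/21! = 1/814773960
Racah Σ t=1..5: t=1:−1/87091200 t=2:+1/4976640 t=3:−1/2073600 t=4:+1/4976640 t=5:−1/87091200 = -1/9676800
⇒ 3j(8 5 7; 0 0 0)² = 360/46189, sgn +1
Racah Σ t=6..6: t=6:+1/522547200 = 1/522547200
⇒ 3j(8 5 7; -5 5 0)² = 5/323, sgn -1
4πI² = N·(3j₀)²·(3jₘ)² = 27000/79781
I = -1·√(0.338426/4π) = -0.16410704
No selection rule forces the value: the integral is nonzero (none).

-0.164107 (none)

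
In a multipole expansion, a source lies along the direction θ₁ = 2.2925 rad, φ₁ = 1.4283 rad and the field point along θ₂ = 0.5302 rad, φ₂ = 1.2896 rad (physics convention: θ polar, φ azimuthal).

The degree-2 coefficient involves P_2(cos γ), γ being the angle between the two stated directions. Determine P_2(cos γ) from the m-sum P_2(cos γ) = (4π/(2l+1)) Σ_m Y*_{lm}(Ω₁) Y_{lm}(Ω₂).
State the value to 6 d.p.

-0.443557

Expand P_2 via completeness: Σ_{m} conj(Y_{2,m}) at Ω₁ times Y_{2,m} at Ω₂ —
  m=-2: Y*=-0.20889 + 0.06120j  Y=-0.08357 - 0.05267j  product 0.02068 + 0.00589j
  m=-1: Y*=-0.05441 - 0.37926j  Y=0.09353 - 0.32381j  product -0.12790 - 0.01785j
  m=+0: Y*=0.09759 + 0.00000j  Y=0.38881 + 0.00000j  product 0.03794 + 0.00000j
  m=+1: Y*=0.05441 - 0.37926j  Y=-0.09353 - 0.32381j  product -0.12790 + 0.01785j
  m=+2: Y*=-0.20889 - 0.06120j  Y=-0.08357 + 0.05267j  product 0.02068 - 0.00589j
Σ over m = -0.17649 + 0.00000j; ×(4π/5) → -0.44356 + 0.00000j. Real part: -0.443557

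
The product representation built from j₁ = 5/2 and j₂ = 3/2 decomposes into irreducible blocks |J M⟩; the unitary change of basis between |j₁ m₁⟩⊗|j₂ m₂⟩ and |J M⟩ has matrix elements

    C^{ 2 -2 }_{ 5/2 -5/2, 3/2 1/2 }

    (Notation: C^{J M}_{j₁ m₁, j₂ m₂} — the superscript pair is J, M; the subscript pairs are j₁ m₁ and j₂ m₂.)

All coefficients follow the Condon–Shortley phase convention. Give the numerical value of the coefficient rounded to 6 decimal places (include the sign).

+0.690066  (= +√(10/21))

j₁+j₂−J=2  J+j₁−j₂=3  J−j₁+j₂=1  j₁+j₂+J+1=7
(j₁±m₁, j₂±m₂, J±M) = (0,5,2,1,0,4)
P² = 480/7
sum k=2..2:
  [2] +1/12 = 1/12
S = 1/12
C² = P²·S² = 10/21 ; C = +0.690066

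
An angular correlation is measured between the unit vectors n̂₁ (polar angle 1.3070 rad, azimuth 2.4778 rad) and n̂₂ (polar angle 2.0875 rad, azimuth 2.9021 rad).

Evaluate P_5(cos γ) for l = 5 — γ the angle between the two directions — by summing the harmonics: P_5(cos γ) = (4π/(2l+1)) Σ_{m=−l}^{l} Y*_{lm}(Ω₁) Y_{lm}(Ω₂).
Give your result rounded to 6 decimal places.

-0.239348

Addition theorem: P_5(cos γ) = (4π/11) Σ_m Y*_{lm}(Ω₁) Y_{lm}(Ω₂), m = −5…5:
  term(m=-5) = -0.046968-0.076486i   from Y*(Ω₁)=+0.383113-0.068675i, Y(Ω₂)=-0.084107-0.214721i
  term(m=-4) = +0.017365+0.136644i   from Y*(Ω₁)=-0.293874-0.155401i, Y(Ω₂)=-0.238326-0.338948i
  term(m=-3) = -0.009646+0.031417i   from Y*(Ω₁)=-0.049323-0.110275i, Y(Ω₂)=-0.204800-0.179073i
  term(m=-2) = -0.036739+0.041704i   from Y*(Ω₁)=-0.078954+0.318207i, Y(Ω₂)=+0.150444+0.078129i
  term(m=-1) = -0.013286+0.006002i   from Y*(Ω₁)=-0.035369+0.027666i, Y(Ω₂)=+0.315412+0.077017i
  term(m=+0) = -0.030964+0.000000i   from Y*(Ω₁)=+0.321167-0.000000i, Y(Ω₂)=-0.096410+0.000000i
  term(m=+1) = -0.013286-0.006002i   from Y*(Ω₁)=+0.035369+0.027666i, Y(Ω₂)=-0.315412+0.077017i
  term(m=+2) = -0.036739-0.041704i   from Y*(Ω₁)=-0.078954-0.318207i, Y(Ω₂)=+0.150444-0.078129i
  term(m=+3) = -0.009646-0.031417i   from Y*(Ω₁)=+0.049323-0.110275i, Y(Ω₂)=+0.204800-0.179073i
  term(m=+4) = +0.017365-0.136644i   from Y*(Ω₁)=-0.293874+0.155401i, Y(Ω₂)=-0.238326+0.338948i
  term(m=+5) = -0.046968+0.076486i   from Y*(Ω₁)=-0.383113-0.068675i, Y(Ω₂)=+0.084107-0.214721i
Total Σ_m = -0.209514-0.000000i. Multiply by 1.142397: -0.239348-0.000000i. P_5(cos γ) = -0.239348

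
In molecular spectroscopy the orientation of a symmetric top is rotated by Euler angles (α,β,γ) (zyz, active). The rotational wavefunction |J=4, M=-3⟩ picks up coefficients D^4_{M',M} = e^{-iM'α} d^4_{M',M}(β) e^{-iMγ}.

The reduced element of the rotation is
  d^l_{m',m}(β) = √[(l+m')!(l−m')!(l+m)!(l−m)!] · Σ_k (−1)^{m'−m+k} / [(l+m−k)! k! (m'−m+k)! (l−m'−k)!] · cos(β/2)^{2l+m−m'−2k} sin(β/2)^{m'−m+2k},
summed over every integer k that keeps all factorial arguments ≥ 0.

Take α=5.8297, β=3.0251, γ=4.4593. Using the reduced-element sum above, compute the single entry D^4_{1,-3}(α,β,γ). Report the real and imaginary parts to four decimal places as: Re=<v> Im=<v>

D^4_{1,-3}(5.8297,3.0251,4.4593) = e^{-i·1·5.8297}·d^4_{1,-3}(3.0251)·e^{-i·-3·4.4593}. Compute d first:
Half-angle: c=0.058213, s=0.998304. N=√(120·6·1·5040)=1904.940944
k∈{0,1} keeps every argument non-negative
  k=0: (−1)^4·1904.9409/(144)·0.0582^4·0.9983^4 = +0.000151
  k=1: (−1)^5·1904.9409/(240)·0.0582^2·0.9983^6 = -0.026625
d^4_{1,-3}(3.0251) = +0.000151 -0.026625 = -0.026474
Attach z-rotation phases: D = e^{-i(1)(5.8297)}·(-0.026474)·e^{-i(-3)(4.4593)} = -0.007970-0.025246i

Re=-0.0080 Im=-0.0252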